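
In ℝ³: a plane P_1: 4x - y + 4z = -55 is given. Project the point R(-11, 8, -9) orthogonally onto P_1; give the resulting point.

(-7, 7, -5)

Foot = R − λn with λ = (n·R − d)/|n|² = (-88 − (-55))/33 = -1.
Foot = (-11, 8, -9) − (-1)·(4, -1, 4) = (-7, 7, -5).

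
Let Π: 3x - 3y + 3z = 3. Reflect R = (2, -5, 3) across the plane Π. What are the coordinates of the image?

(-4, 1, -3)

λ = (n·R − d)/|n|² = (30 − 3)/27 = 1.
Reflection = R − 2λn = (2, -5, 3) − 2·(3, -3, 3) = (-4, 1, -3).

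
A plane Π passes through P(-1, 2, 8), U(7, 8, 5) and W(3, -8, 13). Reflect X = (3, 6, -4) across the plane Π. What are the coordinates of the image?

(3, 14, 12)

PU = (8, 6, -3), PW = (4, -10, 5); a normal to Π is PU × PW = (0, -52, -104).
Using P: Π has equation -52y - 104z = -936.
λ = (n·X − d)/|n|² = (104 − (-936))/13520 = 1/13.
Reflection = X − 2λn = (3, 6, -4) − (2/13)·(0, -52, -104) = (3, 14, 12).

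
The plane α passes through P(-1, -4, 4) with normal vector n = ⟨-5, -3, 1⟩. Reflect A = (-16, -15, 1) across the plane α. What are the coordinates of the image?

α: n·r = n·P gives -5x - 3y + z = 21.
λ = (n·A − d)/|n|² = (126 − 21)/35 = 3.
Reflection = A − 2λn = (-16, -15, 1) − 6·(-5, -3, 1) = (14, 3, -5).

(14, 3, -5)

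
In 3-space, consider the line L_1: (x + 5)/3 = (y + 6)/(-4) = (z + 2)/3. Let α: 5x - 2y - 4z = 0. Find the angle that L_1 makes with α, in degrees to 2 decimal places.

L_1 has direction (3, -4, 3) through (-5, -6, -2).
sin θ = |n·v| / (|n||v|) = |11| / (√45 · √34) = 0.28122.
θ ≈ 16.33°.

16.33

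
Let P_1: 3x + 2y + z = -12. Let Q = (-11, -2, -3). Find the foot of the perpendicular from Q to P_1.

(-5, 2, -1)

Foot = Q − λn with λ = (n·Q − d)/|n|² = (-40 − (-12))/14 = -2.
Foot = (-11, -2, -3) − (-2)·(3, 2, 1) = (-5, 2, -1).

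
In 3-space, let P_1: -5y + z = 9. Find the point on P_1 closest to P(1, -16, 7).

Foot = P − λn with λ = (n·P − d)/|n|² = (87 − 9)/26 = 3.
Foot = (1, -16, 7) − 3·(0, -5, 1) = (1, -1, 4).

(1, -1, 4)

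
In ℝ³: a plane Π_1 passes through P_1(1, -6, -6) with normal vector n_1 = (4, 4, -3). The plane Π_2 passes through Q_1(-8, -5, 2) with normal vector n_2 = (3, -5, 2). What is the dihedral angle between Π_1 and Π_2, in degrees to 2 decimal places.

Π_1: n_1·r = n_1·P_1 gives 4x + 4y - 3z = -2.
Π_2: n_2·r = n_2·Q_1 gives 3x - 5y + 2z = 5.
cos θ = |n₁·n₂| / (|n₁||n₂|) = |-14| / (√41 · √38).
θ = arccos(0.35469) ≈ 69.23°.

69.23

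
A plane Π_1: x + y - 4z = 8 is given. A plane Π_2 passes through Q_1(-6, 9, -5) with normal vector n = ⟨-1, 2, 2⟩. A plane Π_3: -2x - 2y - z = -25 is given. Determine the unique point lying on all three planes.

Π_2: n·r = n·Q_1 gives -x + 2y + 2z = 14.
Solving the 3×3 linear system x + y - 4z = 8, -x + 2y + 2z = 14, -2x - 2y - z = -25 (e.g. by elimination or Cramer's rule, determinant = -27) gives (4, 8, 1).

(4, 8, 1)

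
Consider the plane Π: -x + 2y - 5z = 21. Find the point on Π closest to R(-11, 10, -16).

(-8, 4, -1)

Foot = R − λn with λ = (n·R − d)/|n|² = (111 − 21)/30 = 3.
Foot = (-11, 10, -16) − 3·(-1, 2, -5) = (-8, 4, -1).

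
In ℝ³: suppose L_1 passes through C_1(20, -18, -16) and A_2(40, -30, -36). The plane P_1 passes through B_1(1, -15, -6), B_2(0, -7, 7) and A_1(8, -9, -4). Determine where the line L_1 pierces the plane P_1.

(5, -9, -1)

A direction vector for L_1 is A_2 − C_1 = (20, -12, -20).
B_1B_2 = (-1, 8, 13), B_1A_1 = (7, 6, 2); a normal to P_1 is B_1B_2 × B_1A_1 = (-62, 93, -62).
Using B_1: P_1 has equation -62x + 93y - 62z = -1085.
Substitute r = (20, -18, -16) + t(20, -12, -20) into the plane: -1922 + (-1116)t = -1085, so t = -3/4.
Intersection: (20, -18, -16) + (-3/4)·(20, -12, -20) = (5, -9, -1).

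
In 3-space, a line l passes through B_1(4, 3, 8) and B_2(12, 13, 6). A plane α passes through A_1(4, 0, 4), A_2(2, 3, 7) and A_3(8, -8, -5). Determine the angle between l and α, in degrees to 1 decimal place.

65.3

A direction vector for l is B_2 − B_1 = (8, 10, -2).
A_1A_2 = (-2, 3, 3), A_1A_3 = (4, -8, -9); a normal to α is A_1A_2 × A_1A_3 = (-3, -6, 4).
Using A_1: α has equation -3x - 6y + 4z = 4.
sin θ = |n·v| / (|n||v|) = |-92| / (√61 · √168) = 0.90880.
θ ≈ 65.3°.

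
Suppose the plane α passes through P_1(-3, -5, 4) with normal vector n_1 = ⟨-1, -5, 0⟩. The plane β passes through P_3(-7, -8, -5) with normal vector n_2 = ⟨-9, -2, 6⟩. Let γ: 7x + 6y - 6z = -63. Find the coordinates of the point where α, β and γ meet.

(-3, -5, 2)

α: n_1·r = n_1·P_1 gives -x - 5y = 28.
β: n_2·r = n_2·P_3 gives -9x - 2y + 6z = 49.
Solving the 3×3 linear system -x - 5y = 28, -9x - 2y + 6z = 49, 7x + 6y - 6z = -63 (e.g. by elimination or Cramer's rule, determinant = 84) gives (-3, -5, 2).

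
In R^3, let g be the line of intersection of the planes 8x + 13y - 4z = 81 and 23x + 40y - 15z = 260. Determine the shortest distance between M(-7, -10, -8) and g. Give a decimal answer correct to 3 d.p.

16.206

Direction of g: (8, 13, -4) × (23, 40, -15) = (-35, 28, 21).
A point on g: solving the two plane equations with x = 0 gives (0, 5, -4).
Taking (0, 5, -4) on g with direction v = (-35, 28, 21): w = M − (0, 5, -4) = (-7, -15, -4), and w × v = (-203, 287, -721).
Distance = |w × v| / |v| = √643419 / √2450 ≈ 16.206.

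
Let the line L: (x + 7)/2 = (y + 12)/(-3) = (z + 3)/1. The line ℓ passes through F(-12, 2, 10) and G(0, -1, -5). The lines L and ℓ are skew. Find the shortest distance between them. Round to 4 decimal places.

10.4705

L has direction (2, -3, 1) through (-7, -12, -3).
A direction vector for ℓ is G − F = (12, -3, -15).
Common perpendicular direction n = (2, -3, 1) × (12, -3, -15) = (48, 42, 30).
With w = (-12, 2, 10) − (-7, -12, -3) = (-5, 14, 13), w · n = 738.
Distance = |w · n| / |n| = |738| / √4968 ≈ 10.4705.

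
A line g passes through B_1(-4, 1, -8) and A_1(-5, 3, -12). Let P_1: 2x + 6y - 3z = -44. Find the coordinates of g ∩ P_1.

A direction vector for g is A_1 − B_1 = (-1, 2, -4).
Substitute r = (-4, 1, -8) + t(-1, 2, -4) into the plane: 22 + 22t = -44, so t = -3.
Intersection: (-4, 1, -8) + (-3)·(-1, 2, -4) = (-1, -5, 4).

(-1, -5, 4)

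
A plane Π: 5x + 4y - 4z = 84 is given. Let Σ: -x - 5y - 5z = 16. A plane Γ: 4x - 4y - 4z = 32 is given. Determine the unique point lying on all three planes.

(4, 6, -10)

Solving the 3×3 linear system 5x + 4y - 4z = 84, -x - 5y - 5z = 16, 4x - 4y - 4z = 32 (e.g. by elimination or Cramer's rule, determinant = -192) gives (4, 6, -10).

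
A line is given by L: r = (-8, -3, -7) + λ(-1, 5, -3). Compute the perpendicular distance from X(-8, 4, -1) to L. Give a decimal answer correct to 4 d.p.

8.7603

Taking (-8, -3, -7) on L with direction v = (-1, 5, -3): w = X − (-8, -3, -7) = (0, 7, 6), and w × v = (-51, -6, 7).
Distance = |w × v| / |v| = √2686 / √35 ≈ 8.7603.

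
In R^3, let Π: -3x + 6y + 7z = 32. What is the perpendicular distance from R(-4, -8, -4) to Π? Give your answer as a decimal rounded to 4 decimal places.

n·R − d = (-3)·(-4) + (6)·(-8) + (7)·(-4) − 32 = -96; |n| = √94.
Distance = |-96| / √94 = 96/√94 ≈ 9.9016.

9.9016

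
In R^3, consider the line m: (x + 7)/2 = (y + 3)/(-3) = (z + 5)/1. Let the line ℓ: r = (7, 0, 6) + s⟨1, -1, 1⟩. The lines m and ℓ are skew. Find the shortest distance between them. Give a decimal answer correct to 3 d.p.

8.165

m has direction (2, -3, 1) through (-7, -3, -5).
Common perpendicular direction n = (2, -3, 1) × (1, -1, 1) = (-2, -1, 1).
With w = (7, 0, 6) − (-7, -3, -5) = (14, 3, 11), w · n = -20.
Distance = |w · n| / |n| = |-20| / √6 ≈ 8.165.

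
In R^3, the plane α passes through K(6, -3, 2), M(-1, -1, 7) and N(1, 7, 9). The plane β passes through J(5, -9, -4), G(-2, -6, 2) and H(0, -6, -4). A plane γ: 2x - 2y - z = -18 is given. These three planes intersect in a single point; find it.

KM = (-7, 2, 5), KN = (-5, 10, 7); a normal to α is KM × KN = (-36, 24, -60).
Using K: α has equation -36x + 24y - 60z = -408.
JG = (-7, 3, 6), JH = (-5, 3, 0); a normal to β is JG × JH = (-18, -30, -6).
Using J: β has equation -18x - 30y - 6z = 204.
Solving the 3×3 linear system -36x + 24y - 60z = -408, -18x - 30y - 6z = 204, 2x - 2y - z = -18 (e.g. by elimination or Cramer's rule, determinant = -7128) gives (-8, -4, 10).

(-8, -4, 10)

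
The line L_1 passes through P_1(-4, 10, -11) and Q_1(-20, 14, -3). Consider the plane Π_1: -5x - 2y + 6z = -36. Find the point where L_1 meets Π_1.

(-8, 11, -9)

A direction vector for L_1 is Q_1 − P_1 = (-16, 4, 8).
Substitute r = (-4, 10, -11) + t(-16, 4, 8) into the plane: -66 + 120t = -36, so t = 1/4.
Intersection: (-4, 10, -11) + (1/4)·(-16, 4, 8) = (-8, 11, -9).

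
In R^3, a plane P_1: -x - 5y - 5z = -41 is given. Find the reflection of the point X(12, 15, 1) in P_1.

(10, 5, -9)

λ = (n·X − d)/|n|² = (-92 − (-41))/51 = -1.
Reflection = X − 2λn = (12, 15, 1) − (-2)·(-1, -5, -5) = (10, 5, -9).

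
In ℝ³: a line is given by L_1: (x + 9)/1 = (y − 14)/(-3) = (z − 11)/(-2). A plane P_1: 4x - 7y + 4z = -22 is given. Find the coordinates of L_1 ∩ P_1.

L_1 has direction (1, -3, -2) through (-9, 14, 11).
Substitute r = (-9, 14, 11) + t(1, -3, -2) into the plane: -90 + 17t = -22, so t = 4.
Intersection: (-9, 14, 11) + 4·(1, -3, -2) = (-5, 2, 3).

(-5, 2, 3)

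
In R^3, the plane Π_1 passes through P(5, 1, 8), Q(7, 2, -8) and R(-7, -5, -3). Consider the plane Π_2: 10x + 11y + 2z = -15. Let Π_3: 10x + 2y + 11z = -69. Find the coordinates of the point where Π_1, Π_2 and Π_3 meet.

(1, -1, -7)

PQ = (2, 1, -16), PR = (-12, -6, -11); a normal to Π_1 is PQ × PR = (-107, 214, 0).
Using P: Π_1 has equation -107x + 214y = -321.
Solving the 3×3 linear system -107x + 214y = -321, 10x + 11y + 2z = -15, 10x + 2y + 11z = -69 (e.g. by elimination or Cramer's rule, determinant = -31779) gives (1, -1, -7).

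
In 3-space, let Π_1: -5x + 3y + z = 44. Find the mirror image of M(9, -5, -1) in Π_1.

λ = (n·M − d)/|n|² = (-61 − 44)/35 = -3.
Reflection = M − 2λn = (9, -5, -1) − (-6)·(-5, 3, 1) = (-21, 13, 5).

(-21, 13, 5)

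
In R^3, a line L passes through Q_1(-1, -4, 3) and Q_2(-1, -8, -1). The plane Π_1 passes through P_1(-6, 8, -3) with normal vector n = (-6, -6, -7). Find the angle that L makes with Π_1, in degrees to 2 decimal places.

A direction vector for L is Q_2 − Q_1 = (0, -4, -4).
Π_1: n·r = n·P_1 gives -6x - 6y - 7z = 9.
sin θ = |n·v| / (|n||v|) = |52| / (√121 · √32) = 0.83567.
θ ≈ 56.69°.

56.69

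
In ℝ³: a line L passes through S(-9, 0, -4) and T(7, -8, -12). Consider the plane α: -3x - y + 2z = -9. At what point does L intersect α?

(-1, -4, -8)

A direction vector for L is T − S = (16, -8, -8).
Substitute r = (-9, 0, -4) + t(16, -8, -8) into the plane: 19 + (-56)t = -9, so t = 1/2.
Intersection: (-9, 0, -4) + (1/2)·(16, -8, -8) = (-1, -4, -8).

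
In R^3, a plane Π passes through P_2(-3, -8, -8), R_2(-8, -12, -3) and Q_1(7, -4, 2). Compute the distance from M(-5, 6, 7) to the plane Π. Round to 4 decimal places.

P_2R_2 = (-5, -4, 5), P_2Q_1 = (10, 4, 10); a normal to Π is P_2R_2 × P_2Q_1 = (-60, 100, 20).
Using P_2: Π has equation -60x + 100y + 20z = -780.
n·M − d = (-60)·(-5) + (100)·(6) + (20)·(7) − (-780) = 1820; |n| = √14000.
Distance = |1820| / √14000 = 1820/√14000 ≈ 15.3818.

15.3818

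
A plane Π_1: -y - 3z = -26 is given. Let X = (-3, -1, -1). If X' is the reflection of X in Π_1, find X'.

(-3, 5, 17)

λ = (n·X − d)/|n|² = (4 − (-26))/10 = 3.
Reflection = X − 2λn = (-3, -1, -1) − 6·(0, -1, -3) = (-3, 5, 17).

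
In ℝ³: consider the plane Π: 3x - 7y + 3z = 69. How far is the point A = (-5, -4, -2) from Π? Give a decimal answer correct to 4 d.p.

n·A − d = (3)·(-5) + (-7)·(-4) + (3)·(-2) − 69 = -62; |n| = √67.
Distance = |-62| / √67 = 62/√67 ≈ 7.5745.

7.5745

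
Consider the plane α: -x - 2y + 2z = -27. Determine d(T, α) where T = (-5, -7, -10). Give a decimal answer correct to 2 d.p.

8.67

n·T − d = (-1)·(-5) + (-2)·(-7) + (2)·(-10) − (-27) = 26; |n| = √9.
Distance = |26| / √9 = 26/√9 ≈ 8.67.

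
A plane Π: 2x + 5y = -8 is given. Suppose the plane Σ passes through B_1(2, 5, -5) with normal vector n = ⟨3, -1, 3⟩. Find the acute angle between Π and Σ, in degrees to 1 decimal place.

Σ: n·r = n·B_1 gives 3x - y + 3z = -14.
cos θ = |n₁·n₂| / (|n₁||n₂|) = |1| / (√29 · √19).
θ = arccos(0.04260) ≈ 87.6°.

87.6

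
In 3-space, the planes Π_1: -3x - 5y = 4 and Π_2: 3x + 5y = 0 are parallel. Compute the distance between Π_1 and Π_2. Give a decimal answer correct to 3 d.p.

Rescale Π_2 by 1/(-1): -3x - 5y = 0. Then distance = |4 − 0| / √34 ≈ 0.686.

0.686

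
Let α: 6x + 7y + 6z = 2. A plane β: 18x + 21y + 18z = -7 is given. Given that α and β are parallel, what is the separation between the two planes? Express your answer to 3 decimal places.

Rescale β by 1/3: 6x + 7y + 6z = -7/3. Then distance = |2 − (-7/3)| / √121 ≈ 0.394.

0.394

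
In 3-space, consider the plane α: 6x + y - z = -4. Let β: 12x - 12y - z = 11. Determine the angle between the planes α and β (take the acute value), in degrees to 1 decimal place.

cos θ = |n₁·n₂| / (|n₁||n₂|) = |61| / (√38 · √289).
θ = arccos(0.58209) ≈ 54.4°.

54.4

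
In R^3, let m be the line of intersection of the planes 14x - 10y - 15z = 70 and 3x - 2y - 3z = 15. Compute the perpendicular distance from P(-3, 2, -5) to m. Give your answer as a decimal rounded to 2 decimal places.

8.56

Direction of m: (14, -10, -15) × (3, -2, -3) = (0, -3, 2).
A point on m: solving the two plane equations with y = 0 gives (5, 0, 0).
Taking (5, 0, 0) on m with direction v = (0, -3, 2): w = P − (5, 0, 0) = (-8, 2, -5), and w × v = (-11, 16, 24).
Distance = |w × v| / |v| = √953 / √13 ≈ 8.56.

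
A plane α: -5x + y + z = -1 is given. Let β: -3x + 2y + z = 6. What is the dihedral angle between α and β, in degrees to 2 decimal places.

22.21

cos θ = |n₁·n₂| / (|n₁||n₂|) = |18| / (√27 · √14).
θ = arccos(0.92582) ≈ 22.21°.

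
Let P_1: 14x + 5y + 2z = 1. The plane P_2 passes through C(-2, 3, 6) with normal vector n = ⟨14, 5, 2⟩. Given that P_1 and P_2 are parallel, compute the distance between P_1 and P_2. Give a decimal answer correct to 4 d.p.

P_2: n·r = n·C gives 14x + 5y + 2z = -1.
Same normal n = (14, 5, 2) with |n| = √225; distance = |1 − (-1)| / |n| = 2/√225 ≈ 0.1333.

0.1333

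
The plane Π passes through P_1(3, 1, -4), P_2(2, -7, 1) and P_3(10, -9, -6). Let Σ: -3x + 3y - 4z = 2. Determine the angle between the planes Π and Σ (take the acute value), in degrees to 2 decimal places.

P_1P_2 = (-1, -8, 5), P_1P_3 = (7, -10, -2); a normal to Π is P_1P_2 × P_1P_3 = (66, 33, 66).
Using P_1: Π has equation 66x + 33y + 66z = -33.
cos θ = |n₁·n₂| / (|n₁||n₂|) = |-363| / (√9801 · √34).
θ = arccos(0.62883) ≈ 51.04°.

51.04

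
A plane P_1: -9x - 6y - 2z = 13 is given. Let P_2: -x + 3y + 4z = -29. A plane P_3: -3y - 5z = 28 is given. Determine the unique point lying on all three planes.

(3, -6, -2)

Solving the 3×3 linear system -9x - 6y - 2z = 13, -x + 3y + 4z = -29, -3y - 5z = 28 (e.g. by elimination or Cramer's rule, determinant = 51) gives (3, -6, -2).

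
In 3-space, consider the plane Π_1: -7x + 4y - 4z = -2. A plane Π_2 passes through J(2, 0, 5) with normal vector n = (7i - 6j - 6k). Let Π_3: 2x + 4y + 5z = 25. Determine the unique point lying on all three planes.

(2, 4, 1)

Π_2: n·r = n·J gives 7x - 6y - 6z = -16.
Solving the 3×3 linear system -7x + 4y - 4z = -2, 7x - 6y - 6z = -16, 2x + 4y + 5z = 25 (e.g. by elimination or Cramer's rule, determinant = -306) gives (2, 4, 1).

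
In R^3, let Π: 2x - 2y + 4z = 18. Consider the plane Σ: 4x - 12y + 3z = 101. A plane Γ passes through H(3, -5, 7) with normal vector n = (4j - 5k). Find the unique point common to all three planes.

Γ: n·r = n·H gives 4y - 5z = -55.
Solving the 3×3 linear system 2x - 2y + 4z = 18, 4x - 12y + 3z = 101, 4y - 5z = -55 (e.g. by elimination or Cramer's rule, determinant = 120) gives (-7, -10, 3).

(-7, -10, 3)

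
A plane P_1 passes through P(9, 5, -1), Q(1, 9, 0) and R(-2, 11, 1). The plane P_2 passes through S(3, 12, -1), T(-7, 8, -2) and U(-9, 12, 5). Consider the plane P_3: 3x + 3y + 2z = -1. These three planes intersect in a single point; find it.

PQ = (-8, 4, 1), PR = (-11, 6, 2); a normal to P_1 is PQ × PR = (2, 5, -4).
Using P: P_1 has equation 2x + 5y - 4z = 47.
ST = (-10, -4, -1), SU = (-12, 0, 6); a normal to P_2 is ST × SU = (-24, 72, -48).
Using S: P_2 has equation -24x + 72y - 48z = 840.
Solving the 3×3 linear system 2x + 5y - 4z = 47, -24x + 72y - 48z = 840, 3x + 3y + 2z = -1 (e.g. by elimination or Cramer's rule, determinant = 1248) gives (-4, 7, -5).

(-4, 7, -5)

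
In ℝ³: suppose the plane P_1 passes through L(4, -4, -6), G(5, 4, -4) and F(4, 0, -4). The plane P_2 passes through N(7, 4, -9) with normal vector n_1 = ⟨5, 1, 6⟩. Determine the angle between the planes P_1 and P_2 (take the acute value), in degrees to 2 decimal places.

30.78

LG = (1, 8, 2), LF = (0, 4, 2); a normal to P_1 is LG × LF = (8, -2, 4).
Using L: P_1 has equation 8x - 2y + 4z = 16.
P_2: n_1·r = n_1·N gives 5x + y + 6z = -15.
cos θ = |n₁·n₂| / (|n₁||n₂|) = |62| / (√84 · √62).
θ = arccos(0.85912) ≈ 30.78°.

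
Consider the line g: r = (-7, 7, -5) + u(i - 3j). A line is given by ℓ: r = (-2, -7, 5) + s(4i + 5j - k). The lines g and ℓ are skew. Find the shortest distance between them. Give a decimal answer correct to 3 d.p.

Common perpendicular direction n = (1, -3, 0) × (4, 5, -1) = (3, 1, 17).
With w = (-2, -7, 5) − (-7, 7, -5) = (5, -14, 10), w · n = 171.
Distance = |w · n| / |n| = |171| / √299 ≈ 9.889.

9.889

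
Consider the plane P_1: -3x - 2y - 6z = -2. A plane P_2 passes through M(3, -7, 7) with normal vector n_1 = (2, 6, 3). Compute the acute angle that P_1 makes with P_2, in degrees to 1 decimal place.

42.7

P_2: n_1·r = n_1·M gives 2x + 6y + 3z = -15.
cos θ = |n₁·n₂| / (|n₁||n₂|) = |-36| / (√49 · √49).
θ = arccos(0.73469) ≈ 42.7°.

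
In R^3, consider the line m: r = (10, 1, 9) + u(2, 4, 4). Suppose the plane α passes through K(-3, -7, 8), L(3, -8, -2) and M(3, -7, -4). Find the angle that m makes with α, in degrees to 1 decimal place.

62.7

KL = (6, -1, -10), KM = (6, 0, -12); a normal to α is KL × KM = (12, 12, 6).
Using K: α has equation 12x + 12y + 6z = -72.
sin θ = |n·v| / (|n||v|) = |96| / (√324 · √36) = 0.88889.
θ ≈ 62.7°.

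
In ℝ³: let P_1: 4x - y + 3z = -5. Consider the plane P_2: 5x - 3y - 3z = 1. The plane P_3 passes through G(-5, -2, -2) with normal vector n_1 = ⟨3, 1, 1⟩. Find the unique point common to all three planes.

(-4, -8, 1)

P_3: n_1·r = n_1·G gives 3x + y + z = -19.
Solving the 3×3 linear system 4x - y + 3z = -5, 5x - 3y - 3z = 1, 3x + y + z = -19 (e.g. by elimination or Cramer's rule, determinant = 56) gives (-4, -8, 1).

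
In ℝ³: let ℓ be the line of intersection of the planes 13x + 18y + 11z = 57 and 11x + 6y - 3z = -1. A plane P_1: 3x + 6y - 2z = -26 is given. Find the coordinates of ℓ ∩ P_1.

Direction of ℓ: (13, 18, 11) × (11, 6, -3) = (-120, 160, -120).
A point on ℓ: solving the two plane equations with x = 7 gives (7, -8, 10).
Substitute r = (7, -8, 10) + t(-120, 160, -120) into the plane: -47 + 840t = -26, so t = 1/40.
Intersection: (7, -8, 10) + (1/40)·(-120, 160, -120) = (4, -4, 7).

(4, -4, 7)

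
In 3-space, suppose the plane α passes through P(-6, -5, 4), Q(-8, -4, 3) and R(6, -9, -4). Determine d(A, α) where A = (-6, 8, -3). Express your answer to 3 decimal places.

10.936

PQ = (-2, 1, -1), PR = (12, -4, -8); a normal to α is PQ × PR = (-12, -28, -4).
Using P: α has equation -12x - 28y - 4z = 196.
n·A − d = (-12)·(-6) + (-28)·(8) + (-4)·(-3) − 196 = -336; |n| = √944.
Distance = |-336| / √944 = 336/√944 ≈ 10.936.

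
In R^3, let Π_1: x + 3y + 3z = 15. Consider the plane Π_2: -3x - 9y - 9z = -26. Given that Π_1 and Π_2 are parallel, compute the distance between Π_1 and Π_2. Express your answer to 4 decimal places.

Rescale Π_2 by 1/(-3): x + 3y + 3z = 26/3. Then distance = |15 − (26/3)| / √19 ≈ 1.4530.

1.4530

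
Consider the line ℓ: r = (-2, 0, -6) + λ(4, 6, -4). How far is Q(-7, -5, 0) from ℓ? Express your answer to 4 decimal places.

2.3389

Taking (-2, 0, -6) on ℓ with direction v = (4, 6, -4): w = Q − (-2, 0, -6) = (-5, -5, 6), and w × v = (-16, 4, -10).
Distance = |w × v| / |v| = √372 / √68 ≈ 2.3389.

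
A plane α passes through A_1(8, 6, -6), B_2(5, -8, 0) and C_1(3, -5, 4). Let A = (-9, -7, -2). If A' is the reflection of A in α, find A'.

A_1B_2 = (-3, -14, 6), A_1C_1 = (-5, -11, 10); a normal to α is A_1B_2 × A_1C_1 = (-74, 0, -37).
Using A_1: α has equation -74x - 37z = -370.
λ = (n·A − d)/|n|² = (740 − (-370))/6845 = 6/37.
Reflection = A − 2λn = (-9, -7, -2) − (12/37)·(-74, 0, -37) = (15, -7, 10).

(15, -7, 10)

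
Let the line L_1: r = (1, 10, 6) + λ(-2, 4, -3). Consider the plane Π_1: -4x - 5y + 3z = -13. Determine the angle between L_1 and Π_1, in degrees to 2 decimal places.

33.47

sin θ = |n·v| / (|n||v|) = |-21| / (√50 · √29) = 0.55149.
θ ≈ 33.47°.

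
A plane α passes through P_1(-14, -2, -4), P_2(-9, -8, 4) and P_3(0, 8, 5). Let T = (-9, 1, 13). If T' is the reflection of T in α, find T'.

(3, -5, 1)

P_1P_2 = (5, -6, 8), P_1P_3 = (14, 10, 9); a normal to α is P_1P_2 × P_1P_3 = (-134, 67, 134).
Using P_1: α has equation -134x + 67y + 134z = 1206.
λ = (n·T − d)/|n|² = (3015 − 1206)/40401 = 3/67.
Reflection = T − 2λn = (-9, 1, 13) − (6/67)·(-134, 67, 134) = (3, -5, 1).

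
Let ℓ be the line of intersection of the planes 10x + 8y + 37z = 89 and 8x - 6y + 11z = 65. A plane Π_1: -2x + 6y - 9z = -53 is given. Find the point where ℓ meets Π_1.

(1, -4, 3)

Direction of ℓ: (10, 8, 37) × (8, -6, 11) = (310, 186, -124).
A point on ℓ: solving the two plane equations with x = -9 gives (-9, -10, 7).
Substitute r = (-9, -10, 7) + t(310, 186, -124) into the plane: -105 + 1612t = -53, so t = 1/31.
Intersection: (-9, -10, 7) + (1/31)·(310, 186, -124) = (1, -4, 3).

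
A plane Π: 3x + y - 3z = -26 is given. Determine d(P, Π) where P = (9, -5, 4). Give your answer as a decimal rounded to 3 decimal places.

8.259

n·P − d = (3)·(9) + (1)·(-5) + (-3)·(4) − (-26) = 36; |n| = √19.
Distance = |36| / √19 = 36/√19 ≈ 8.259.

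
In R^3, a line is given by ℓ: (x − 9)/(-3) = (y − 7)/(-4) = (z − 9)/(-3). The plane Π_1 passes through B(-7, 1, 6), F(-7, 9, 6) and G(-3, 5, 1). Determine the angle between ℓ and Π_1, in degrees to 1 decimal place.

46.3

ℓ has direction (-3, -4, -3) through (9, 7, 9).
BF = (0, 8, 0), BG = (4, 4, -5); a normal to Π_1 is BF × BG = (-40, 0, -32).
Using B: Π_1 has equation -40x - 32z = 88.
sin θ = |n·v| / (|n||v|) = |216| / (√2624 · √34) = 0.72316.
θ ≈ 46.3°.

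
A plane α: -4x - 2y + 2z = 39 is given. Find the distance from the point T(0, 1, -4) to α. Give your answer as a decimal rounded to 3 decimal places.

10.002

n·T − d = (-4)·(0) + (-2)·(1) + (2)·(-4) − 39 = -49; |n| = √24.
Distance = |-49| / √24 = 49/√24 ≈ 10.002.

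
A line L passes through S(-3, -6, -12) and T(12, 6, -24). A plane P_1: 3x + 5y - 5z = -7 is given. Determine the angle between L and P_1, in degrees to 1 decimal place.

A direction vector for L is T − S = (15, 12, -12).
sin θ = |n·v| / (|n||v|) = |165| / (√59 · √513) = 0.94842.
θ ≈ 71.5°.

71.5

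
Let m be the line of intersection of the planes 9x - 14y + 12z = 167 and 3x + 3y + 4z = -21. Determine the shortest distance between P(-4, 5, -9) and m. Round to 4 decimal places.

18.8404

Direction of m: (9, -14, 12) × (3, 3, 4) = (-92, 0, 69).
A point on m: solving the two plane equations with x = 11 gives (11, -10, -6).
Taking (11, -10, -6) on m with direction v = (-92, 0, 69): w = P − (11, -10, -6) = (-15, 15, -3), and w × v = (1035, 1311, 1380).
Distance = |w × v| / |v| = √4694346 / √13225 ≈ 18.8404.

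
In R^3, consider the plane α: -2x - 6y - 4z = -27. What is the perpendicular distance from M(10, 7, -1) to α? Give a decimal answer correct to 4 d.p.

4.1425

n·M − d = (-2)·(10) + (-6)·(7) + (-4)·(-1) − (-27) = -31; |n| = √56.
Distance = |-31| / √56 = 31/√56 ≈ 4.1425.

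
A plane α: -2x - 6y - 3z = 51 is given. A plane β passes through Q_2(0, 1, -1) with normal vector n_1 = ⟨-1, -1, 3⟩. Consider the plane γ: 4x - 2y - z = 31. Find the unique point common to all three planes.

(3, -8, -3)

β: n_1·r = n_1·Q_2 gives -x - y + 3z = -4.
Solving the 3×3 linear system -2x - 6y - 3z = 51, -x - y + 3z = -4, 4x - 2y - z = 31 (e.g. by elimination or Cramer's rule, determinant = -98) gives (3, -8, -3).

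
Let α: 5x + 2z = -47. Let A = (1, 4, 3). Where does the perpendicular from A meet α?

Foot = A − λn with λ = (n·A − d)/|n|² = (11 − (-47))/29 = 2.
Foot = (1, 4, 3) − 2·(5, 0, 2) = (-9, 4, -1).

(-9, 4, -1)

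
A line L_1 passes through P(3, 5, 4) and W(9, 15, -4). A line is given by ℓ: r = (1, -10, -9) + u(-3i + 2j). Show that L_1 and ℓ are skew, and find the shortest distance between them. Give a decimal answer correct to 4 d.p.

A direction vector for L_1 is W − P = (6, 10, -8).
Common perpendicular direction n = (6, 10, -8) × (-3, 2, 0) = (16, 24, 42).
With w = (1, -10, -9) − (3, 5, 4) = (-2, -15, -13), w · n = -938.
Since n ≠ 0 the lines are not parallel, and w · n = -938 ≠ 0 so they do not intersect; hence they are skew.
Distance = |w · n| / |n| = |-938| / √2596 ≈ 18.4099.

18.4099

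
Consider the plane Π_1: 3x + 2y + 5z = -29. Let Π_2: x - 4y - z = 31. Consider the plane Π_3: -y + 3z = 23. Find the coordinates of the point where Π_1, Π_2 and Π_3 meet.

Solving the 3×3 linear system 3x + 2y + 5z = -29, x - 4y - z = 31, -y + 3z = 23 (e.g. by elimination or Cramer's rule, determinant = -50) gives (-9, -11, 4).

(-9, -11, 4)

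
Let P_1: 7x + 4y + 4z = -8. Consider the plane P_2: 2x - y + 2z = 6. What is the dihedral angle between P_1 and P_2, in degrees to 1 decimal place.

48.2

cos θ = |n₁·n₂| / (|n₁||n₂|) = |18| / (√81 · √9).
θ = arccos(0.66667) ≈ 48.2°.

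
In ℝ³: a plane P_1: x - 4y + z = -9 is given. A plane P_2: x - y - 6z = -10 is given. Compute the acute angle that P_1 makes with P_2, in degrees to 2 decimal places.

87.81

cos θ = |n₁·n₂| / (|n₁||n₂|) = |-1| / (√18 · √38).
θ = arccos(0.03824) ≈ 87.81°.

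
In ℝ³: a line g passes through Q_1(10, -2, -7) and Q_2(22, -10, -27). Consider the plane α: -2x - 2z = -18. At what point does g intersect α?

(1, 4, 8)

A direction vector for g is Q_2 − Q_1 = (12, -8, -20).
Substitute r = (10, -2, -7) + t(12, -8, -20) into the plane: -6 + 16t = -18, so t = -3/4.
Intersection: (10, -2, -7) + (-3/4)·(12, -8, -20) = (1, 4, 8).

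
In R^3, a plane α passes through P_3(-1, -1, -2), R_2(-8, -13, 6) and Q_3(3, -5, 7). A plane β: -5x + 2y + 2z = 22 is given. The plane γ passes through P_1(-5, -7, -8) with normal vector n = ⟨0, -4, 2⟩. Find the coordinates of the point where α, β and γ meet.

P_3R_2 = (-7, -12, 8), P_3Q_3 = (4, -4, 9); a normal to α is P_3R_2 × P_3Q_3 = (-76, 95, 76).
Using P_3: α has equation -76x + 95y + 76z = -171.
γ: n·r = n·P_1 gives -4y + 2z = 12.
Solving the 3×3 linear system -76x + 95y + 76z = -171, -5x + 2y + 2z = 22, -4y + 2z = 12 (e.g. by elimination or Cramer's rule, determinant = 1558) gives (-8, -5, -4).

(-8, -5, -4)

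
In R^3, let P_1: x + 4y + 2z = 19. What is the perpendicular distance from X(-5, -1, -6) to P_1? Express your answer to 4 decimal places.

8.7287

n·X − d = (1)·(-5) + (4)·(-1) + (2)·(-6) − 19 = -40; |n| = √21.
Distance = |-40| / √21 = 40/√21 ≈ 8.7287.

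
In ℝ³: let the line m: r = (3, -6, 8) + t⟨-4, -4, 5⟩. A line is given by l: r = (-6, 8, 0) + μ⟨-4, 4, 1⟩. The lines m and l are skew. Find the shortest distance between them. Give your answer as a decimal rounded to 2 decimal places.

5.76

Common perpendicular direction n = (-4, -4, 5) × (-4, 4, 1) = (-24, -16, -32).
With w = (-6, 8, 0) − (3, -6, 8) = (-9, 14, -8), w · n = 248.
Distance = |w · n| / |n| = |248| / √1856 ≈ 5.76.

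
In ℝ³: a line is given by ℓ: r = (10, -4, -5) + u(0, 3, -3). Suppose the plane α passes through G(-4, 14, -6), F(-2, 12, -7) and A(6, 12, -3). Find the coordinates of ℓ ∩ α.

GF = (2, -2, -1), GA = (10, -2, 3); a normal to α is GF × GA = (-8, -16, 16).
Using G: α has equation -8x - 16y + 16z = -288.
Substitute r = (10, -4, -5) + t(0, 3, -3) into the plane: -96 + (-96)t = -288, so t = 2.
Intersection: (10, -4, -5) + 2·(0, 3, -3) = (10, 2, -11).

(10, 2, -11)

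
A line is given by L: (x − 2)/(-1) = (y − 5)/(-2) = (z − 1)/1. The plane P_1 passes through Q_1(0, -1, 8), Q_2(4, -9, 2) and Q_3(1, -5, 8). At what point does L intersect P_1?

L has direction (-1, -2, 1) through (2, 5, 1).
Q_1Q_2 = (4, -8, -6), Q_1Q_3 = (1, -4, 0); a normal to P_1 is Q_1Q_2 × Q_1Q_3 = (-24, -6, -8).
Using Q_1: P_1 has equation -24x - 6y - 8z = -58.
Substitute r = (2, 5, 1) + t(-1, -2, 1) into the plane: -86 + 28t = -58, so t = 1.
Intersection: (2, 5, 1) + 1·(-1, -2, 1) = (1, 3, 2).

(1, 3, 2)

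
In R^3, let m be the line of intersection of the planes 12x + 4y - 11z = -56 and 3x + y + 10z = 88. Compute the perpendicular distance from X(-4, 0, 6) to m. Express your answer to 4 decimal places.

6.6332

Direction of m: (12, 4, -11) × (3, 1, 10) = (51, -153, 0).
A point on m: solving the two plane equations with x = 2 gives (2, 2, 8).
Taking (2, 2, 8) on m with direction v = (51, -153, 0): w = X − (2, 2, 8) = (-6, -2, -2), and w × v = (-306, -102, 1020).
Distance = |w × v| / |v| = √1144440 / √26010 ≈ 6.6332.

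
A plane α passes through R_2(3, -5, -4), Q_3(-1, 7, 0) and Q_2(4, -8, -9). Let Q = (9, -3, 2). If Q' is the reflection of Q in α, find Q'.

(-3, -7, 2)

R_2Q_3 = (-4, 12, 4), R_2Q_2 = (1, -3, -5); a normal to α is R_2Q_3 × R_2Q_2 = (-48, -16, 0).
Using R_2: α has equation -48x - 16y = -64.
λ = (n·Q − d)/|n|² = (-384 − (-64))/2560 = -1/8.
Reflection = Q − 2λn = (9, -3, 2) − (-1/4)·(-48, -16, 0) = (-3, -7, 2).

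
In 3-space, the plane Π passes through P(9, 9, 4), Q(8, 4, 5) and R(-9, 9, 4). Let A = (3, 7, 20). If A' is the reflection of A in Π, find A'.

PQ = (-1, -5, 1), PR = (-18, 0, 0); a normal to Π is PQ × PR = (0, -18, -90).
Using P: Π has equation -18y - 90z = -522.
λ = (n·A − d)/|n|² = (-1926 − (-522))/8424 = -1/6.
Reflection = A − 2λn = (3, 7, 20) − (-1/3)·(0, -18, -90) = (3, 1, -10).

(3, 1, -10)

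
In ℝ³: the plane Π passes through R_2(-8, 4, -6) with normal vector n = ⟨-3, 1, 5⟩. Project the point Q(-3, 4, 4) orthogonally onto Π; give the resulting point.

Π: n·r = n·R_2 gives -3x + y + 5z = -2.
Foot = Q − λn with λ = (n·Q − d)/|n|² = (33 − (-2))/35 = 1.
Foot = (-3, 4, 4) − 1·(-3, 1, 5) = (0, 3, -1).

(0, 3, -1)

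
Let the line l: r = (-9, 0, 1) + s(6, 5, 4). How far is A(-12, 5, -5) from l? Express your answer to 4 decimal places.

Taking (-9, 0, 1) on l with direction v = (6, 5, 4): w = A − (-9, 0, 1) = (-3, 5, -6), and w × v = (50, -24, -45).
Distance = |w × v| / |v| = √5101 / √77 ≈ 8.1392.

8.1392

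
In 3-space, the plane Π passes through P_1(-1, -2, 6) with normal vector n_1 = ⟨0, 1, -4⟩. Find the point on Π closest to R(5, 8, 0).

(5, 6, 8)

Π: n_1·r = n_1·P_1 gives y - 4z = -26.
Foot = R − λn with λ = (n·R − d)/|n|² = (8 − (-26))/17 = 2.
Foot = (5, 8, 0) − 2·(0, 1, -4) = (5, 6, 8).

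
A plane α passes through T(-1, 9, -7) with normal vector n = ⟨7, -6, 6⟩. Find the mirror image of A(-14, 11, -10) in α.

(0, -1, 2)

α: n·r = n·T gives 7x - 6y + 6z = -103.
λ = (n·A − d)/|n|² = (-224 − (-103))/121 = -1.
Reflection = A − 2λn = (-14, 11, -10) − (-2)·(7, -6, 6) = (0, -1, 2).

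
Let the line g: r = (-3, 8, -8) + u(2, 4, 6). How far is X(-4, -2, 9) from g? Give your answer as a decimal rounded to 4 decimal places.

Taking (-3, 8, -8) on g with direction v = (2, 4, 6): w = X − (-3, 8, -8) = (-1, -10, 17), and w × v = (-128, 40, 16).
Distance = |w × v| / |v| = √18240 / √56 ≈ 18.0476.

18.0476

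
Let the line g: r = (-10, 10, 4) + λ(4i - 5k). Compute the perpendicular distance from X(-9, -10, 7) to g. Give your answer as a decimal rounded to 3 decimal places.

20.175

Taking (-10, 10, 4) on g with direction v = (4, 0, -5): w = X − (-10, 10, 4) = (1, -20, 3), and w × v = (100, 17, 80).
Distance = |w × v| / |v| = √16689 / √41 ≈ 20.175.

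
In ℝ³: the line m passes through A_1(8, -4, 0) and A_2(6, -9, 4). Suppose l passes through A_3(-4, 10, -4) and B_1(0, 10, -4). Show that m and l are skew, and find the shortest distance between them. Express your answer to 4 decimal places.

5.6223

A direction vector for m is A_2 − A_1 = (-2, -5, 4).
A direction vector for l is B_1 − A_3 = (4, 0, 0).
Common perpendicular direction n = (-2, -5, 4) × (4, 0, 0) = (0, 16, 20).
With w = (-4, 10, -4) − (8, -4, 0) = (-12, 14, -4), w · n = 144.
Since n ≠ 0 the lines are not parallel, and w · n = 144 ≠ 0 so they do not intersect; hence they are skew.
Distance = |w · n| / |n| = |144| / √656 ≈ 5.6223.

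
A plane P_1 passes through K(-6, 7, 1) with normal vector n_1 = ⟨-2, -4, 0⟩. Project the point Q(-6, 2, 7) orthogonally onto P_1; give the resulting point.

P_1: n_1·r = n_1·K gives -2x - 4y = -16.
Foot = Q − λn with λ = (n·Q − d)/|n|² = (4 − (-16))/20 = 1.
Foot = (-6, 2, 7) − 1·(-2, -4, 0) = (-4, 6, 7).

(-4, 6, 7)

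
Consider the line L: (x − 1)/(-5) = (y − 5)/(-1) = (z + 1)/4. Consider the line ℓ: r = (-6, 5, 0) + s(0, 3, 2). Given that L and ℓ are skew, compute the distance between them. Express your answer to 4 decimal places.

3.6363

L has direction (-5, -1, 4) through (1, 5, -1).
Common perpendicular direction n = (-5, -1, 4) × (0, 3, 2) = (-14, 10, -15).
With w = (-6, 5, 0) − (1, 5, -1) = (-7, 0, 1), w · n = 83.
Distance = |w · n| / |n| = |83| / √521 ≈ 3.6363.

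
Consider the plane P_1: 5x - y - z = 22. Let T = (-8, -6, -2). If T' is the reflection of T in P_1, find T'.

(12, -10, -6)

λ = (n·T − d)/|n|² = (-32 − 22)/27 = -2.
Reflection = T − 2λn = (-8, -6, -2) − (-4)·(5, -1, -1) = (12, -10, -6).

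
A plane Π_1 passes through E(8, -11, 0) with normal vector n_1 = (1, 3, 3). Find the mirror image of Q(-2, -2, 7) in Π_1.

Π_1: n_1·r = n_1·E gives x + 3y + 3z = -25.
λ = (n·Q − d)/|n|² = (13 − (-25))/19 = 2.
Reflection = Q − 2λn = (-2, -2, 7) − 4·(1, 3, 3) = (-6, -14, -5).

(-6, -14, -5)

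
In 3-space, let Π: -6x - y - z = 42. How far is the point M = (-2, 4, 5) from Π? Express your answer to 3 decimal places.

n·M − d = (-6)·(-2) + (-1)·(4) + (-1)·(5) − 42 = -39; |n| = √38.
Distance = |-39| / √38 = 39/√38 ≈ 6.327.

6.327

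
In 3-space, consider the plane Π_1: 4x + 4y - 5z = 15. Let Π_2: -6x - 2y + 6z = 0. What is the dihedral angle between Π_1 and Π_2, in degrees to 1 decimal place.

19.6

cos θ = |n₁·n₂| / (|n₁||n₂|) = |-62| / (√57 · √76).
θ = arccos(0.94199) ≈ 19.6°.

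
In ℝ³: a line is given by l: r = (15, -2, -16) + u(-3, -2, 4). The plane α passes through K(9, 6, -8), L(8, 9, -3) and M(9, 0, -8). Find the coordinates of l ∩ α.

KL = (-1, 3, 5), KM = (0, -6, 0); a normal to α is KL × KM = (30, 0, 6).
Using K: α has equation 30x + 6z = 222.
Substitute r = (15, -2, -16) + t(-3, -2, 4) into the plane: 354 + (-66)t = 222, so t = 2.
Intersection: (15, -2, -16) + 2·(-3, -2, 4) = (9, -6, -8).

(9, -6, -8)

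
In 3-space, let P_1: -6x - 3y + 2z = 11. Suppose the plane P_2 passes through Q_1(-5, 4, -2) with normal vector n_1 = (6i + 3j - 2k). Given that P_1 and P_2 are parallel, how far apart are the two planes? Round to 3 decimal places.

P_2: n_1·r = n_1·Q_1 gives 6x + 3y - 2z = -14.
Rescale P_2 by 1/(-1): -6x - 3y + 2z = 14. Then distance = |11 − 14| / √49 ≈ 0.429.

0.429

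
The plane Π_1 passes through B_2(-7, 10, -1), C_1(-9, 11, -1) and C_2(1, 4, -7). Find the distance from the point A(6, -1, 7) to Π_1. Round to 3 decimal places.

6.143

B_2C_1 = (-2, 1, 0), B_2C_2 = (8, -6, -6); a normal to Π_1 is B_2C_1 × B_2C_2 = (-6, -12, 4).
Using B_2: Π_1 has equation -6x - 12y + 4z = -82.
n·A − d = (-6)·(6) + (-12)·(-1) + (4)·(7) − (-82) = 86; |n| = √196.
Distance = |86| / √196 = 86/√196 ≈ 6.143.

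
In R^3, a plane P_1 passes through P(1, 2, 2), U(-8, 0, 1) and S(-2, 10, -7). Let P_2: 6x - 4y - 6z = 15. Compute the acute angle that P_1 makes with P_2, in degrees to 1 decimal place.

28.3

PU = (-9, -2, -1), PS = (-3, 8, -9); a normal to P_1 is PU × PS = (26, -78, -78).
Using P: P_1 has equation 26x - 78y - 78z = -286.
cos θ = |n₁·n₂| / (|n₁||n₂|) = |936| / (√12844 · √88).
θ = arccos(0.88041) ≈ 28.3°.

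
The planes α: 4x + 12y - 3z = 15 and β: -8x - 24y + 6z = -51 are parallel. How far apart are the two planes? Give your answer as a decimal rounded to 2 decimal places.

0.81

Rescale β by 1/(-2): 4x + 12y - 3z = 51/2. Then distance = |15 − (51/2)| / √169 ≈ 0.81.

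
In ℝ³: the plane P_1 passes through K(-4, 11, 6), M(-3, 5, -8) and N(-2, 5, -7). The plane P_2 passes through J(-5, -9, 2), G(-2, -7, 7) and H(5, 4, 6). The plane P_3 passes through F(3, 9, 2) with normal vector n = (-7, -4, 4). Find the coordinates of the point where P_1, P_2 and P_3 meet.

(3, 5, -2)

KM = (1, -6, -14), KN = (2, -6, -13); a normal to P_1 is KM × KN = (-6, -15, 6).
Using K: P_1 has equation -6x - 15y + 6z = -105.
JG = (3, 2, 5), JH = (10, 13, 4); a normal to P_2 is JG × JH = (-57, 38, 19).
Using J: P_2 has equation -57x + 38y + 19z = -19.
P_3: n·r = n·F gives -7x - 4y + 4z = -49.
Solving the 3×3 linear system -6x - 15y + 6z = -105, -57x + 38y + 19z = -19, -7x - 4y + 4z = -49 (e.g. by elimination or Cramer's rule, determinant = 171) gives (3, 5, -2).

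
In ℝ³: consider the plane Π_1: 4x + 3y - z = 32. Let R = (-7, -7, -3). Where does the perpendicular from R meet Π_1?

(5, 2, -6)

Foot = R − λn with λ = (n·R − d)/|n|² = (-46 − 32)/26 = -3.
Foot = (-7, -7, -3) − (-3)·(4, 3, -1) = (5, 2, -6).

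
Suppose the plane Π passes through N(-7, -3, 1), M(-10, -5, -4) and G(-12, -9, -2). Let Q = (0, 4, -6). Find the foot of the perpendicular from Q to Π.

(-3, 6, -5)

NM = (-3, -2, -5), NG = (-5, -6, -3); a normal to Π is NM × NG = (-24, 16, 8).
Using N: Π has equation -24x + 16y + 8z = 128.
Foot = Q − λn with λ = (n·Q − d)/|n|² = (16 − 128)/896 = -1/8.
Foot = (0, 4, -6) − (-1/8)·(-24, 16, 8) = (-3, 6, -5).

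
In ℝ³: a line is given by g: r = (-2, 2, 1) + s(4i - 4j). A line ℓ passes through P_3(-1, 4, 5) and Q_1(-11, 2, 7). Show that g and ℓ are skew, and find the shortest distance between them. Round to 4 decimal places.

4.3800

A direction vector for ℓ is Q_1 − P_3 = (-10, -2, 2).
Common perpendicular direction n = (4, -4, 0) × (-10, -2, 2) = (-8, -8, -48).
With w = (-1, 4, 5) − (-2, 2, 1) = (1, 2, 4), w · n = -216.
Since n ≠ 0 the lines are not parallel, and w · n = -216 ≠ 0 so they do not intersect; hence they are skew.
Distance = |w · n| / |n| = |-216| / √2432 ≈ 4.3800.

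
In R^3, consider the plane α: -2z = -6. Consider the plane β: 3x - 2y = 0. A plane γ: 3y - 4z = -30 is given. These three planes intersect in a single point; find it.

(-4, -6, 3)

Solving the 3×3 linear system -2z = -6, 3x - 2y = 0, 3y - 4z = -30 (e.g. by elimination or Cramer's rule, determinant = -18) gives (-4, -6, 3).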